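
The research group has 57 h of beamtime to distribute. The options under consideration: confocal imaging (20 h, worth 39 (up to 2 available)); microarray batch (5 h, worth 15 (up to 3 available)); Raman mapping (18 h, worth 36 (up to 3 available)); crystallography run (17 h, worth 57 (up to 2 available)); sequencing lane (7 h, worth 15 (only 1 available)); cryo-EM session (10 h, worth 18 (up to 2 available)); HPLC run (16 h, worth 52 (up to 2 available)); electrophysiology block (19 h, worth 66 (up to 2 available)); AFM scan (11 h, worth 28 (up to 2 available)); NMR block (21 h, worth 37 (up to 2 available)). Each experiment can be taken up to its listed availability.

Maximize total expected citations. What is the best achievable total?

190

Greedy by ratio would take crystallography run + 2×electrophysiology block: 55 h used, total 189.
Replace electrophysiology block with microarray batch + HPLC run: the trade gains 1 net, giving 190 at 57 h.
No other feasible combination exceeds 190.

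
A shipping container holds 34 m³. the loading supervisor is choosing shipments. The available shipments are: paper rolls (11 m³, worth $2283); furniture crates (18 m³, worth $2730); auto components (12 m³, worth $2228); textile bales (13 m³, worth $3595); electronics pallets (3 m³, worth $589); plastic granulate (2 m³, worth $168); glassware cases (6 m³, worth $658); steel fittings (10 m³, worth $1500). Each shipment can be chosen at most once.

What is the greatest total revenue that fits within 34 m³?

7378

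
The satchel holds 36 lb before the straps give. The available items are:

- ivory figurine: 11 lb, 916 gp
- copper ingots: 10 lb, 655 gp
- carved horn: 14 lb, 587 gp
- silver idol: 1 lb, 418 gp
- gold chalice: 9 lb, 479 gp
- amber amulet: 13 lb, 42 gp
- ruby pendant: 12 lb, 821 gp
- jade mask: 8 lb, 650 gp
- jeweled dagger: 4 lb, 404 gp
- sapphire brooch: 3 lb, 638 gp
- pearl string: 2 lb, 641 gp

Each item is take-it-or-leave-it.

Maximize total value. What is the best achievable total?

3918

Taking the top-ratio items first gives ivory figurine + silver idol + jade mask + jeweled dagger + sapphire brooch + pearl string for 3667 (29 lb).
Replace jeweled dagger with copper ingots: the trade gains 251 net, giving 3918 at 35 lb.
Every other selection either busts 36 lb or fails to beat 3918.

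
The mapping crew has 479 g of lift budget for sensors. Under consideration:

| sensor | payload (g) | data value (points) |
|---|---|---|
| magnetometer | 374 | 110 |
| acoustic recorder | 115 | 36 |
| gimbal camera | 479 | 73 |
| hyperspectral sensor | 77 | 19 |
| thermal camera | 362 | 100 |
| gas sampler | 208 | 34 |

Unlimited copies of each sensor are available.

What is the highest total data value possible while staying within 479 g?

144

The ratio ordering already packs tightly: 4×acoustic recorder, 460 g, 144.
Nothing else within 479 g beats 144.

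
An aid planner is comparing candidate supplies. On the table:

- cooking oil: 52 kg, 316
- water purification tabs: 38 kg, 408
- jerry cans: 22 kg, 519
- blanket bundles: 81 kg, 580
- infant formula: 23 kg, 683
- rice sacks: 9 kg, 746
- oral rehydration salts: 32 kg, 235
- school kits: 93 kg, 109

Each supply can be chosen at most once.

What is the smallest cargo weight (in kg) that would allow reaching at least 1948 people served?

Look for the lowest-cargo combination reaching 1948.
jerry cans + infant formula + rice sacks reaches 1948 using 54 kg.
Any bundle with less than 54 kg falls short of 1948.

54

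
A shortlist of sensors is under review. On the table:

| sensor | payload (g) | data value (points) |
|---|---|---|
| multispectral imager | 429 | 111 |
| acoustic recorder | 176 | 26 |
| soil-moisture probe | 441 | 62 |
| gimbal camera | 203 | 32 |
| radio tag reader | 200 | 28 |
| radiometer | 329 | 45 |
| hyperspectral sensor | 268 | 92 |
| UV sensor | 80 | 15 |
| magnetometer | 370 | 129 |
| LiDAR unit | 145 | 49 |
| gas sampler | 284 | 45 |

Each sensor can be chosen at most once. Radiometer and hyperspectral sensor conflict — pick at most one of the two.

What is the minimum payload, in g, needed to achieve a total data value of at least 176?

Look for the lowest-payload combination reaching 176.
Taking magnetometer + LiDAR unit gives 178 (≥ 176) for 515 g.
Any bundle with less than 515 g falls short of 176.

515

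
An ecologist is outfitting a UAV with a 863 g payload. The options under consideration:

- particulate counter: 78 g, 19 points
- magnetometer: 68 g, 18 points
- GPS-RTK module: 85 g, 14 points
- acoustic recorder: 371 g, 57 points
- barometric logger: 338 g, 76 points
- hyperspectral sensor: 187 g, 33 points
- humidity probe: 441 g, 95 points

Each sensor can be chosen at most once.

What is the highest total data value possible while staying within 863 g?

Density check — magnetometer 0.26, particulate counter 0.24, barometric logger 0.22, humidity probe 0.22 are the best per g.
Taking the top-ratio sensors first gives particulate counter + magnetometer + GPS-RTK module + barometric logger + hyperspectral sensor for 160 (756 g).
Dropping magnetometer and GPS-RTK module and hyperspectral sensor frees 340 g; slotting in humidity probe (441 g) lifts the total to 190 at 857 g.
The closest alternative, magnetometer + barometric logger + humidity probe, reaches only 189.

190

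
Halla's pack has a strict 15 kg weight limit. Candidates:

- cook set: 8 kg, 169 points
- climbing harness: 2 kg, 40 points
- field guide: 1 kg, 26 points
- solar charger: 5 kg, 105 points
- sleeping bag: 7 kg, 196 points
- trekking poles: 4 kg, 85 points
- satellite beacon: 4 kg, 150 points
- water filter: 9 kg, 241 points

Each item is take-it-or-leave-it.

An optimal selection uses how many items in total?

3

Optimal total is 431.
For example sleeping bag + trekking poles + satellite beacon achieves it, using 15 kg.
Any selection reaching 431 contains exactly 3 items.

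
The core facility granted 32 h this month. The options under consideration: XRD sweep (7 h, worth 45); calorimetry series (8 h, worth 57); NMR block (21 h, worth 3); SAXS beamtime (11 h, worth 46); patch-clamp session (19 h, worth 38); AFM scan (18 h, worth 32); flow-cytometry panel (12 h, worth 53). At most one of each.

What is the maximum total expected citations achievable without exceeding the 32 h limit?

Greedy by ratio would take XRD sweep + calorimetry series + flow-cytometry panel: 27 h used, total 155.
The 7 h tied up in XRD sweep is better spent on SAXS beamtime — total rises to 156 (31 h).
Next best is XRD sweep + calorimetry series + flow-cytometry panel at 155 (27 h) — short by 1.

156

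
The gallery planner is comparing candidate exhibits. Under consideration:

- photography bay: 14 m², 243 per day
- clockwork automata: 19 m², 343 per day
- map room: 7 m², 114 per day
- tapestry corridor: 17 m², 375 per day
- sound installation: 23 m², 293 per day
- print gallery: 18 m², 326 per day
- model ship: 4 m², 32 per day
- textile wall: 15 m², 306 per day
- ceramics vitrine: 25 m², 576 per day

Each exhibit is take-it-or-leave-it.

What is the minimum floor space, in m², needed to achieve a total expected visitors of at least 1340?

64

Minimise m² subject to total expected visitors ≥ 1340.
Taking map room + tapestry corridor + textile wall + ceramics vitrine gives 1371 (≥ 1340) for 64 m².
Below 64 m² the best achievable stays under 1340.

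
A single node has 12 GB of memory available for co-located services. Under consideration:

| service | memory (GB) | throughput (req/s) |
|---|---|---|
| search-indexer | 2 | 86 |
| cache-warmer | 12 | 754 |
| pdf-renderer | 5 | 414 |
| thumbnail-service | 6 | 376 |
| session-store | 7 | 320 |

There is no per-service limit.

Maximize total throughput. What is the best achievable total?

914

The ratio ordering already packs tightly: search-indexer + 2×pdf-renderer, 12 GB, 914.
Nothing else within 12 GB beats 914.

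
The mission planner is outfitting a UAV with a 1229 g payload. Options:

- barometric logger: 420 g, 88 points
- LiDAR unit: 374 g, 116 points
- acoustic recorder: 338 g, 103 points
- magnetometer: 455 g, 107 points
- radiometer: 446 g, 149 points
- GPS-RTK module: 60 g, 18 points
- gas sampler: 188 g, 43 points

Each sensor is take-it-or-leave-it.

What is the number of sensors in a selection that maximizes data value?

Optimal total is 386.
One optimal bundle: LiDAR unit + acoustic recorder + radiometer + GPS-RTK module (1218 g).
Every optimal selection uses 4 sensors.

4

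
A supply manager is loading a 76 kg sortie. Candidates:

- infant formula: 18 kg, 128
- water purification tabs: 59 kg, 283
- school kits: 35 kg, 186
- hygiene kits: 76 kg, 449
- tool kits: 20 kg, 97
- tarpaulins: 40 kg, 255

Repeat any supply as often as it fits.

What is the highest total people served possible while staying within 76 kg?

512

4×infant formula uses 72 of the 76 kg and totals 512.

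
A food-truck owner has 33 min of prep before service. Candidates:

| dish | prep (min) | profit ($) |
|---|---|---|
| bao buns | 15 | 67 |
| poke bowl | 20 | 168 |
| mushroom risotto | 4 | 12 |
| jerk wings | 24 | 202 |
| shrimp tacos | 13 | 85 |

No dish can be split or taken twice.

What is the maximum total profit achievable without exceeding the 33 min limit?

253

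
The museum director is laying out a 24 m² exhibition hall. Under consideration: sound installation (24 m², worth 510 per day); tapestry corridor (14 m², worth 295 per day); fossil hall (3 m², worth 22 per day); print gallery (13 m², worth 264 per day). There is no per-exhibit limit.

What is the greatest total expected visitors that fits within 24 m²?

Taking sound installation: 24 m² used, 510 in expected visitors.
Every other selection either busts 24 m² or fails to beat 510.

510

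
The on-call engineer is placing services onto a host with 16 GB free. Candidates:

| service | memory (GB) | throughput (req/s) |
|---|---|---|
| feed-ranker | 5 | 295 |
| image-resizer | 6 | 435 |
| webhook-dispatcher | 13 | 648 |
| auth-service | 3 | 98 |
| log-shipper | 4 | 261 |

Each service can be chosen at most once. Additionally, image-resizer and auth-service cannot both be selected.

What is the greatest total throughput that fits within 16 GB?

991

Density check — image-resizer 72.50, log-shipper 65.25, feed-ranker 59.00, webhook-dispatcher 49.85 are the best per GB.
Feed-ranker + image-resizer + log-shipper uses 15 of the 16 GB and totals 991.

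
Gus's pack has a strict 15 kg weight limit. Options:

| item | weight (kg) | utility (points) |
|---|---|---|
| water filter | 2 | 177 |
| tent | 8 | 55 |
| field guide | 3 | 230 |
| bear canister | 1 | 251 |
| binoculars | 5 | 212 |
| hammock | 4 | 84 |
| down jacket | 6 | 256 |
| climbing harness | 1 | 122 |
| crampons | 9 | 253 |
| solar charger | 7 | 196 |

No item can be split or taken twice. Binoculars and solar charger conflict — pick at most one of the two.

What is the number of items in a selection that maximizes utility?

The maximum utility within 15 kg is 1036.
One optimal bundle: water filter + field guide + bear canister + down jacket + climbing harness (13 kg).
Every optimal selection uses 5 items.

5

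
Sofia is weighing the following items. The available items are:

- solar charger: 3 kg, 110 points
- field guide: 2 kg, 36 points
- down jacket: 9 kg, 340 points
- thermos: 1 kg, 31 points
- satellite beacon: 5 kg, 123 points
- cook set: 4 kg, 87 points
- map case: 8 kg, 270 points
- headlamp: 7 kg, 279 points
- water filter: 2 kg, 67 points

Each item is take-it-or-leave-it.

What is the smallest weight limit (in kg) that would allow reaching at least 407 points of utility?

11

Minimise kg subject to total utility ≥ 407.
solar charger + thermos + headlamp reaches 420 using 11 kg.
No combination under 11 kg hits 407.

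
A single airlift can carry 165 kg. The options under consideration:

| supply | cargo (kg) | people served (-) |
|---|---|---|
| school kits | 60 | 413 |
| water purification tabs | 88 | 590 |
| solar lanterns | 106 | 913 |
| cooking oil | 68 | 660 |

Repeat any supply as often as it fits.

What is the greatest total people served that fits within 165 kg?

Ranking by ratio (people served/kg): cooking oil 9.71, solar lanterns 8.61, school kits 6.88.
Best packing: 2×cooking oil — 136 kg, 1320 total.
Every other selection either busts 165 kg or fails to beat 1320.

1320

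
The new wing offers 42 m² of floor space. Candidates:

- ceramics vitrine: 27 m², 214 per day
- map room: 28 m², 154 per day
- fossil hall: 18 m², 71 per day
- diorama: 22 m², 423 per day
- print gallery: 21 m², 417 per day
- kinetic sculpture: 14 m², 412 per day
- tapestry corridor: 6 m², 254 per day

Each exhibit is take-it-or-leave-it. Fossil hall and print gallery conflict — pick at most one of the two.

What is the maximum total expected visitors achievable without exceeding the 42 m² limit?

By expected visitors per m²: tapestry corridor 42.33, kinetic sculpture 29.43, print gallery 19.86 lead.
Taking the top-ratio exhibits first gives print gallery + kinetic sculpture + tapestry corridor for 1083 (41 m²).
Replace print gallery with diorama: the trade gains 6 net, giving 1089 at 42 m².
The closest alternative, print gallery + kinetic sculpture + tapestry corridor, reaches only 1083.

1089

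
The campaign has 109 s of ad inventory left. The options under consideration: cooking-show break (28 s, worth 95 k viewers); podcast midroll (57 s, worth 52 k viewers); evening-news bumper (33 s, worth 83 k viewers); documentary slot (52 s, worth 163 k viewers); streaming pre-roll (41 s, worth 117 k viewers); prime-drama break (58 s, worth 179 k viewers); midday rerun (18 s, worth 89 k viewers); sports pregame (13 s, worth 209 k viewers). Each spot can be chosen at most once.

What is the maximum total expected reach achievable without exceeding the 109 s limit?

Taking cooking-show break + streaming pre-roll + midday rerun + sports pregame: 100 s used, 510 in expected reach.
The closest alternative, evening-news bumper + streaming pre-roll + midday rerun + sports pregame, reaches only 498.

510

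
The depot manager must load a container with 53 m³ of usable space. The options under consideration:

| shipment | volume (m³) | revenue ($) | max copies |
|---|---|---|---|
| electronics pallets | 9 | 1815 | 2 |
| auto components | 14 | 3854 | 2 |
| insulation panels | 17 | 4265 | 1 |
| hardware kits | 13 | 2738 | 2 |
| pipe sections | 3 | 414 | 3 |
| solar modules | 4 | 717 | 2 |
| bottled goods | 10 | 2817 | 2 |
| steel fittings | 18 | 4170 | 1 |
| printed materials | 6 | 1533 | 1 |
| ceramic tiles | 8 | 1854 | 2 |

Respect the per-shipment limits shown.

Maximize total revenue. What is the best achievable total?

14059

Ranking by ratio (revenue/m³): bottled goods 281.70, auto components 275.29, printed materials 255.50.
The ratio ordering already packs tightly: 2×auto components + solar modules + 2×bottled goods, 52 m³, 14059.
Nothing else within 53 m³ beats 14059.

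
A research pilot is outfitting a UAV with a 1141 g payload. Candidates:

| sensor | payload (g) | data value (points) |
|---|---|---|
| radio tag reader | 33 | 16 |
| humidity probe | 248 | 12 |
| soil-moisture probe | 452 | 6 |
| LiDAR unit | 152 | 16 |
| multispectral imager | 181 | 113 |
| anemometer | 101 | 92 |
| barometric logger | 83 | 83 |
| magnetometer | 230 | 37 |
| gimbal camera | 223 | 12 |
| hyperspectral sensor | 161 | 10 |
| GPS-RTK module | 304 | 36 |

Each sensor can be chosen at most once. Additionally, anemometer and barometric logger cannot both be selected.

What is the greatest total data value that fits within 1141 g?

310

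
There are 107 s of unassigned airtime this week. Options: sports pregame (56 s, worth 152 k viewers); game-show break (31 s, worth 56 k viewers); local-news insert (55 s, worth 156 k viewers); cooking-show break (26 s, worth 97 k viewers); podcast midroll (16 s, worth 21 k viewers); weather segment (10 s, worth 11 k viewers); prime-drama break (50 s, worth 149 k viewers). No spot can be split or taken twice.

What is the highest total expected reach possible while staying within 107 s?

Taking the top-ratio spots first gives game-show break + cooking-show break + prime-drama break for 302 (107 s).
Dropping game-show break and cooking-show break frees 57 s; slotting in local-news insert (55 s) lifts the total to 305 at 105 s.
The spare 2 s is too small for any remaining spot, and no exchange beats 305.

305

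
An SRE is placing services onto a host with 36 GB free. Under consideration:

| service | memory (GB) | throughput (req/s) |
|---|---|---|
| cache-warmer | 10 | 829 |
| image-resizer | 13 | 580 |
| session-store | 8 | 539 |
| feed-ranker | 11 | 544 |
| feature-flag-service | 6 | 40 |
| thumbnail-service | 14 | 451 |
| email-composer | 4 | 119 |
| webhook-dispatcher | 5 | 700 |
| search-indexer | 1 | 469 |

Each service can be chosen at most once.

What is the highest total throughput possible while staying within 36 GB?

3081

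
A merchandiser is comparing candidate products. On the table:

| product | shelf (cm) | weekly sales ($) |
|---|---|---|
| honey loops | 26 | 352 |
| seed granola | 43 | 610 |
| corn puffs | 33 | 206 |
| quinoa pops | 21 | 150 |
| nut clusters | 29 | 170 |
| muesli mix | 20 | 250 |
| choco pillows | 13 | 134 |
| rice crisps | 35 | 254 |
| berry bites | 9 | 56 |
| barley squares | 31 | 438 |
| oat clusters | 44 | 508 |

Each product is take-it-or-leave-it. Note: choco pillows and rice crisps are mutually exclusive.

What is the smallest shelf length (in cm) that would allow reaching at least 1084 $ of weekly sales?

Look for the lowest-shelf combination reaching 1084.
honey loops + seed granola + choco pillows reaches 1096 using 82 cm.
Any bundle with less than 82 cm falls short of 1084.

82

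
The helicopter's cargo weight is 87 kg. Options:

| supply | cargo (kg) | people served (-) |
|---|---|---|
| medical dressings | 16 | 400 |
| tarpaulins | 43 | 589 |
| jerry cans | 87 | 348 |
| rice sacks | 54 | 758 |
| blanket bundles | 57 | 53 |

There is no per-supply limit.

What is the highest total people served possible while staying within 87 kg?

2000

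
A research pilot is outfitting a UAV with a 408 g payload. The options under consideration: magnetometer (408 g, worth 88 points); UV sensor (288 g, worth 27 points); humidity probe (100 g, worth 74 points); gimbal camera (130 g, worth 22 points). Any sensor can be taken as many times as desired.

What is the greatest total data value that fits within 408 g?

The ratio ordering already packs tightly: 4×humidity probe, 400 g, 296.

296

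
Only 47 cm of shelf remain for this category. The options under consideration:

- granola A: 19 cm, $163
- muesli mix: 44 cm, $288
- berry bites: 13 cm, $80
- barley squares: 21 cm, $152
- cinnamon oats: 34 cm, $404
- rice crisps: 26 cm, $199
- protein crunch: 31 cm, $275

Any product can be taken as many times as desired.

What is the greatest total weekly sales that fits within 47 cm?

484

Best packing: berry bites + cinnamon oats — 47 cm, 484 total.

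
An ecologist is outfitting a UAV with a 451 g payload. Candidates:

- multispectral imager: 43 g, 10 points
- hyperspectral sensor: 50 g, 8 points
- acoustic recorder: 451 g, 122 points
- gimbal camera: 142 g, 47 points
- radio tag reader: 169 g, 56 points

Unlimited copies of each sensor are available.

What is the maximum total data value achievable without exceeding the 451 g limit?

141

Ranking by ratio (data value/g): radio tag reader 0.33, gimbal camera 0.33, acoustic recorder 0.27, multispectral imager 0.23.
A density-first pass picks 2×multispectral imager + 2×radio tag reader — 132 at 424 g.
Dropping 2×multispectral imager and 2×radio tag reader frees 424 g; slotting in 3×gimbal camera (426 g) lifts the total to 141 at 426 g.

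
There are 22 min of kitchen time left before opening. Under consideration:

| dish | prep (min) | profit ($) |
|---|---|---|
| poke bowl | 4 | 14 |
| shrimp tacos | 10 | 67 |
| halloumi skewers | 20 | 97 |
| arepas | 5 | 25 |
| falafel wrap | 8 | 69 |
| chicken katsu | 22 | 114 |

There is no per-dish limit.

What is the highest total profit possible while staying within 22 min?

163

The ratio ordering already packs tightly: arepas + 2×falafel wrap, 21 min, 163.
The spare 1 min is too small for any remaining dish, and no exchange beats 163.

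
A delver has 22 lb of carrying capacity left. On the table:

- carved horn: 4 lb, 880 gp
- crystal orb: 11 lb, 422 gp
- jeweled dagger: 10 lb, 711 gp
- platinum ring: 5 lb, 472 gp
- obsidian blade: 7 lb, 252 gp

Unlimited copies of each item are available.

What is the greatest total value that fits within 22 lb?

Density check — carved horn 220.00, platinum ring 94.40, jeweled dagger 71.10, crystal orb 38.36 are the best per lb.
Taking 5×carved horn: 20 lb used, 4400 in value.
Every other selection either busts 22 lb or fails to beat 4400.

4400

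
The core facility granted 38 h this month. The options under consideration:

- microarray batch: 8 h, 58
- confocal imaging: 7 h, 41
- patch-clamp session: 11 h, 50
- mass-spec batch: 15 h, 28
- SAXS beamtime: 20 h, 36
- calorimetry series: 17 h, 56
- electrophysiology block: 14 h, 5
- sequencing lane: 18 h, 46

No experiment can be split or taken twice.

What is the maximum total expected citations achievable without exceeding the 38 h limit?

164

Taking the top-ratio experiments first gives microarray batch + confocal imaging + patch-clamp session for 149 (26 h).
The 7 h tied up in confocal imaging is better spent on calorimetry series — total rises to 164 (36 h).
Next best is microarray batch + confocal imaging + calorimetry series at 155 (32 h) — short by 9.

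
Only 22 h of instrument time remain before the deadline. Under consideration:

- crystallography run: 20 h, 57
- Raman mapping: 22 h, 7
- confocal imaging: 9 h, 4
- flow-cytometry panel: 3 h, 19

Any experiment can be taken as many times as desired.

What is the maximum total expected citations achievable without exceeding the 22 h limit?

133

Taking 7×flow-cytometry panel: 21 h used, 133 in expected citations.
No other feasible combination exceeds 133.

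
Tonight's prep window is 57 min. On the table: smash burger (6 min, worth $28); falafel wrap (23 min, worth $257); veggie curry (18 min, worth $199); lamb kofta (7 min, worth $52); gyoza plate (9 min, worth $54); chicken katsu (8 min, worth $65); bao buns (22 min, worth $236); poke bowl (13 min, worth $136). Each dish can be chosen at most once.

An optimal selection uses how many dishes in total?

Best achievable profit is 592.
For example falafel wrap + veggie curry + poke bowl achieves it, using 54 min.
Every optimal selection uses 3 dishes.

3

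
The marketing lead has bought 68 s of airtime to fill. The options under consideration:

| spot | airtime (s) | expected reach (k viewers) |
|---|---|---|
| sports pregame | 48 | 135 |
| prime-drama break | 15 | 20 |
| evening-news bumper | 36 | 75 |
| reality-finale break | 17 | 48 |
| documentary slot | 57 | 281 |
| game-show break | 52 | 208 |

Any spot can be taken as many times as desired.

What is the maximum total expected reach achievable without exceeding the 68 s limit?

The ratio ordering already packs tightly: documentary slot, 57 s, 281.

281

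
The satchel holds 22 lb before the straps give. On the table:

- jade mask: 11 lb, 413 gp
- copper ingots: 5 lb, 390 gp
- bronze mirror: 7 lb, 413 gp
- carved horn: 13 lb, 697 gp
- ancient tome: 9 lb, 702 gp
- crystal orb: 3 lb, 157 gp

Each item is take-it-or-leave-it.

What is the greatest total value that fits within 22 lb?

Copper ingots + bronze mirror + ancient tome uses 21 of the 22 lb and totals 1505.
Nothing else within 22 lb beats 1505.

1505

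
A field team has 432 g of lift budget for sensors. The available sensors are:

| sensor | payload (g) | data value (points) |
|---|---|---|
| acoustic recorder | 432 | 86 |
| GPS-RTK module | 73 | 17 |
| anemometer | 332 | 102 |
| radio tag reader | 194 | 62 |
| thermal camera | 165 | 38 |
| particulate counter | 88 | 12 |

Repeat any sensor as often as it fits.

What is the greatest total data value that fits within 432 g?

124

Taking 2×radio tag reader: 388 g used, 124 in data value.
Every other selection either busts 432 g or fails to beat 124.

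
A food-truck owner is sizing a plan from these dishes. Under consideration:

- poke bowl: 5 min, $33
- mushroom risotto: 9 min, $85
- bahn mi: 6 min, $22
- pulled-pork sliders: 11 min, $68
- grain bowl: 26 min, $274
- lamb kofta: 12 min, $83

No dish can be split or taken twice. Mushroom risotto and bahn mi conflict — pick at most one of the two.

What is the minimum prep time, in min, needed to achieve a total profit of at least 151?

20

Look for the lowest-prep combination reaching 151.
mushroom risotto + pulled-pork sliders: 153 profit at 20 min.
No combination under 20 min hits 151.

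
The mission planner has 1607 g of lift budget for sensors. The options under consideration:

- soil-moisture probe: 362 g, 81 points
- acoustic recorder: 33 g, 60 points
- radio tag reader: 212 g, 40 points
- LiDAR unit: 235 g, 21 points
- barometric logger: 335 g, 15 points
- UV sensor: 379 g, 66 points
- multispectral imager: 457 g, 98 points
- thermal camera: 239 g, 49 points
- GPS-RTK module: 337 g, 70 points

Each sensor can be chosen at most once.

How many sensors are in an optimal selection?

The maximum data value within 1607 g is 375.
One optimal bundle: soil-moisture probe + acoustic recorder + UV sensor + multispectral imager + GPS-RTK module (1568 g).
Any selection reaching 375 contains exactly 5 sensors.

5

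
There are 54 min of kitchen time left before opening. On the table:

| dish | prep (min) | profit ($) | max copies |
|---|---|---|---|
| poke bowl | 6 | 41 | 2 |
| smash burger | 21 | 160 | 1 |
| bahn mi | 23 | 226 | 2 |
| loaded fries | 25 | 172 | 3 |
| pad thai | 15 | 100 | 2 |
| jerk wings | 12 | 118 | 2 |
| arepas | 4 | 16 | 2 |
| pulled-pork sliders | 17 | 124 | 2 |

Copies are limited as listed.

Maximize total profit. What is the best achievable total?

Density check — jerk wings 9.83, bahn mi 9.83, smash burger 7.62, pulled-pork sliders 7.29 are the best per min.
Best packing: poke bowl + bahn mi + 2×jerk wings — 53 min, 503 total.
The spare 1 min is too small for any remaining dish, and no exchange beats 503.

503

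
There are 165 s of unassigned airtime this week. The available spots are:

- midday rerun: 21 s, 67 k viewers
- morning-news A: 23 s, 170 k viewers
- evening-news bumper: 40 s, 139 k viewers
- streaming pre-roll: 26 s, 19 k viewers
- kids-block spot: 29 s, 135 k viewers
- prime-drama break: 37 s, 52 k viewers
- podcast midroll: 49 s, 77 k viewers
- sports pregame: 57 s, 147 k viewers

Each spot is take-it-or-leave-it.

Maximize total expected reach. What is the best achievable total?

Taking the top-ratio spots first gives midday rerun + morning-news A + evening-news bumper + kids-block spot + podcast midroll for 588 (162 s).
Dropping midday rerun and podcast midroll frees 70 s; slotting in sports pregame (57 s) lifts the total to 591 at 149 s.

591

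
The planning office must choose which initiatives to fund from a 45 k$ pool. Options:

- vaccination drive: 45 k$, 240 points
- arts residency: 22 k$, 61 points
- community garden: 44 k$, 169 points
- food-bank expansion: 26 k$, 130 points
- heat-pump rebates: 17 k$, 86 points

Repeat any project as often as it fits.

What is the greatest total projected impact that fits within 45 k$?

By projected impact per k$: vaccination drive 5.33, heat-pump rebates 5.06, food-bank expansion 5.00 lead.
Best packing: vaccination drive — 45 k$, 240 total.

240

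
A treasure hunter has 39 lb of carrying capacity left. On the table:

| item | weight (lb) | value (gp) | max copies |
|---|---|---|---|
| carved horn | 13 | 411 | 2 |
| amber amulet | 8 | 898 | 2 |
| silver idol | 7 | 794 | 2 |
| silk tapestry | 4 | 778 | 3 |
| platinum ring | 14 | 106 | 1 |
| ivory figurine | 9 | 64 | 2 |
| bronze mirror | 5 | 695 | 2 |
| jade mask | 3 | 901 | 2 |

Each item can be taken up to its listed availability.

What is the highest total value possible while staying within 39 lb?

6627

Taking the top-ratio items first gives silver idol + 3×silk tapestry + 2×bronze mirror + 2×jade mask for 6320 (35 lb).
The 12 lb tied up in silver idol and bronze mirror is better spent on 2×amber amulet — total rises to 6627 (39 lb).
That's the maximum — no swap from here does better than 6627.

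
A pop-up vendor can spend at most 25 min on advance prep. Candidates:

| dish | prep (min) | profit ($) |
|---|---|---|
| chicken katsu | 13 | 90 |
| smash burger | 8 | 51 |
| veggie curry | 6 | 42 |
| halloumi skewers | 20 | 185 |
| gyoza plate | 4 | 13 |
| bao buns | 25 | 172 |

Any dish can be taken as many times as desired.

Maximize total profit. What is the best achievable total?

198

Density check — halloumi skewers 9.25, veggie curry 7.00, chicken katsu 6.92, bao buns 6.88 are the best per min.
Taking halloumi skewers + gyoza plate: 24 min used, 198 in profit.
That's the maximum — no swap from here does better than 198.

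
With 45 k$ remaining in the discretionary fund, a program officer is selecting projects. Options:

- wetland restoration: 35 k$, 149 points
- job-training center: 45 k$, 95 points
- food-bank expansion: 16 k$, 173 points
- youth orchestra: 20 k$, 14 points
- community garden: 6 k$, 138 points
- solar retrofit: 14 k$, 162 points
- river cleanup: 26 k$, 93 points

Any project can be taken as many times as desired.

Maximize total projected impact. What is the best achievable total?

966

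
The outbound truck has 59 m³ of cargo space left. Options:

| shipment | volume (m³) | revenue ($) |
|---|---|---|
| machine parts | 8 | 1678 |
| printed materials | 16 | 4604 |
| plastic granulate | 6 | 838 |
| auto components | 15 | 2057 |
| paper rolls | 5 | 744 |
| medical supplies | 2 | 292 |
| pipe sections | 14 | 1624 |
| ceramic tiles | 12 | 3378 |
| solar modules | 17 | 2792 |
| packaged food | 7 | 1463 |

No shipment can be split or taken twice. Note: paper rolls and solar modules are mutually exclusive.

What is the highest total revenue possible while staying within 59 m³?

13290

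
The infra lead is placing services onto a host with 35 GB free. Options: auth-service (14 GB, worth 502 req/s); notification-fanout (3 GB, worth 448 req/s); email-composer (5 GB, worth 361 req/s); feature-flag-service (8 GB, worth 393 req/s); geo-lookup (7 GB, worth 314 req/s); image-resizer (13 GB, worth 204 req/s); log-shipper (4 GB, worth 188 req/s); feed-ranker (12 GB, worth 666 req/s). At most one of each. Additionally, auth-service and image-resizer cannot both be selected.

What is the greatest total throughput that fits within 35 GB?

Ranking by ratio (throughput/GB): notification-fanout 149.33, email-composer 72.20, feed-ranker 55.50.
Greedy by ratio would take notification-fanout + email-composer + feature-flag-service + log-shipper + feed-ranker: 32 GB used, total 2056.
Dropping log-shipper frees 4 GB; slotting in geo-lookup (7 GB) lifts the total to 2182 at 35 GB.
Nothing else feasible within 35 GB beats 2182.

2182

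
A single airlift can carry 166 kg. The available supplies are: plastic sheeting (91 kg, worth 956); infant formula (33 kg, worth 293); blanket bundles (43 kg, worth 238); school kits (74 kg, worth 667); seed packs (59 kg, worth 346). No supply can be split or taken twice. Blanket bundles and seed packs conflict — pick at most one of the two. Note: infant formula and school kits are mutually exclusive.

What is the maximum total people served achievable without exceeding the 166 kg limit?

1623

The ratio ordering already packs tightly: plastic sheeting + school kits, 165 kg, 1623.
Nothing else feasible within 166 kg beats 1623.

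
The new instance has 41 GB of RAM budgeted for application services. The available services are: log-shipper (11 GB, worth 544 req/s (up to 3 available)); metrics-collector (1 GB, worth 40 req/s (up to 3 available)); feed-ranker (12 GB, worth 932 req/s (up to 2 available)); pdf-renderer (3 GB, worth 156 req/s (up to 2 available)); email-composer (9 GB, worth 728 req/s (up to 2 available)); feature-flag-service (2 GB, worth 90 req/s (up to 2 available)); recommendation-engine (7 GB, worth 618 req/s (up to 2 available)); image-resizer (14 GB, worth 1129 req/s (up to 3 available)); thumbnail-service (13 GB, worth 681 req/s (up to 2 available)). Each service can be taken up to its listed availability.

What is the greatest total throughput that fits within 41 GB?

A density-first pass picks metrics-collector + 2×pdf-renderer + 2×email-composer + feature-flag-service + 2×recommendation-engine — 3134 at 41 GB.
Reworking the packing: metrics-collector + feed-ranker + 2×recommendation-engine + image-resizer uses 41 GB and improves the total to 3337.

3337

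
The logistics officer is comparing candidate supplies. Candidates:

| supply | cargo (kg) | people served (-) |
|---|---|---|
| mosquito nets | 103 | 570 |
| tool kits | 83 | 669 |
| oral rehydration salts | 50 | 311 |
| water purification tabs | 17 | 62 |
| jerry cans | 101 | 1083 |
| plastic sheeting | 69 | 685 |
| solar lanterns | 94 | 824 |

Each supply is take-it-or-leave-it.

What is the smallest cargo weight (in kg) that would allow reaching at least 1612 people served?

Look for the lowest-cargo combination reaching 1612.
jerry cans + plastic sheeting reaches 1768 using 170 kg.
Below 170 kg the best achievable stays under 1612.

170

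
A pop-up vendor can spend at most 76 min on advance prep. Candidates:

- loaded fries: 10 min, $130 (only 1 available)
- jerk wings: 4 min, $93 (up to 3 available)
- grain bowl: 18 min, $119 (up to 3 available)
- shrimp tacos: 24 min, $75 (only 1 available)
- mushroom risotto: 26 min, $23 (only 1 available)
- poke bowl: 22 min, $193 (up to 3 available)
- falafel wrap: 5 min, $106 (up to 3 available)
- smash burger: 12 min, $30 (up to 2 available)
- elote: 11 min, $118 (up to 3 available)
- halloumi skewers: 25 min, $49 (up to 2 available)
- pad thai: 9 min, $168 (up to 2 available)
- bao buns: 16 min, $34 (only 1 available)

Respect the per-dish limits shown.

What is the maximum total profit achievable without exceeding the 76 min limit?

The ratio heuristic lands on loaded fries + 3×jerk wings + 3×falafel wrap + elote + 2×pad thai (1181) but leaves 10 min idle.
The 4 min tied up in jerk wings is better spent on elote — total rises to 1206 (73 min).
Every other selection either busts 76 min or exceeds an availability limit or fails to beat 1206.

1206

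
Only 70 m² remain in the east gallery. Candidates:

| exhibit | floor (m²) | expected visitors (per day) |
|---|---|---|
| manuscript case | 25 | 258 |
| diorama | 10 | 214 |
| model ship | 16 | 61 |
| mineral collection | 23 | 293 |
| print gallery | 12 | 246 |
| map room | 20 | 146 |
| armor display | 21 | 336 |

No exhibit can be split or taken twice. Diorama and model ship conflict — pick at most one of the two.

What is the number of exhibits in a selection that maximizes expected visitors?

Best achievable expected visitors is 1089.
For example diorama + mineral collection + print gallery + armor display achieves it, using 66 m².
Any selection reaching 1089 contains exactly 4 exhibits.

4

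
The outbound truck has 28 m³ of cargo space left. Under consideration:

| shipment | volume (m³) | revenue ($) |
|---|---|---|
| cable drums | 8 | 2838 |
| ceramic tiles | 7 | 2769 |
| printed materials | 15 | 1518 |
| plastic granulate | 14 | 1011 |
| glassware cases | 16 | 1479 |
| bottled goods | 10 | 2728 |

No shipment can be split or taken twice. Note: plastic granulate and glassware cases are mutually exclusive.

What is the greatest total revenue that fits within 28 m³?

Ranking by ratio (revenue/m³): ceramic tiles 395.57, cable drums 354.75, bottled goods 272.80, printed materials 101.20.
Best packing: cable drums + ceramic tiles + bottled goods — 25 m³, 8335 total.
No other feasible combination exceeds 8335.

8335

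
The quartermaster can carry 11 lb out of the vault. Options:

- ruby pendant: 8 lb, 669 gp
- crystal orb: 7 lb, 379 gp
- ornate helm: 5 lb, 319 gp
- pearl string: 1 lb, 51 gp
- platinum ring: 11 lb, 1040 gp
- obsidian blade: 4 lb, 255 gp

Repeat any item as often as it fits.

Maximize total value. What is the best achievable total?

Platinum ring uses 11 of the 11 lb and totals 1040.
No other feasible combination exceeds 1040.

1040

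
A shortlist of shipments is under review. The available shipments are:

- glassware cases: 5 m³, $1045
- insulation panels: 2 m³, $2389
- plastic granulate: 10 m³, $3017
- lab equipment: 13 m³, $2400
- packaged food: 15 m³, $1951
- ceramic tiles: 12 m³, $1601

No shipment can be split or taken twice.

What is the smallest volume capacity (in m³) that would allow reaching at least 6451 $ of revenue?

17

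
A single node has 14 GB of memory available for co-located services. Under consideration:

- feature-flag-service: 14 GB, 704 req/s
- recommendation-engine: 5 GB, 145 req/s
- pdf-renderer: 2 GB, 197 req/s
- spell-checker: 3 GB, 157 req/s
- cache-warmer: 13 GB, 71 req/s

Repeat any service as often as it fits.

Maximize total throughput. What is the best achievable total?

1379

Best packing: 7×pdf-renderer — 14 GB, 1379 total.
Nothing else within 14 GB beats 1379.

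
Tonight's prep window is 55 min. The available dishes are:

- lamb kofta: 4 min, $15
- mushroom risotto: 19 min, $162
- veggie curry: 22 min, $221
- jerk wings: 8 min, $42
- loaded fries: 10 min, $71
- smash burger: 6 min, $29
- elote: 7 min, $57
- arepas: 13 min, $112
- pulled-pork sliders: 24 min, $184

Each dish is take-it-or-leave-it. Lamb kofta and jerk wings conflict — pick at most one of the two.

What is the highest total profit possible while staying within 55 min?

By profit per min: veggie curry 10.05, arepas 8.62, mushroom risotto 8.53 lead.
The ratio ordering already packs tightly: mushroom risotto + veggie curry + arepas, 54 min, 495.

495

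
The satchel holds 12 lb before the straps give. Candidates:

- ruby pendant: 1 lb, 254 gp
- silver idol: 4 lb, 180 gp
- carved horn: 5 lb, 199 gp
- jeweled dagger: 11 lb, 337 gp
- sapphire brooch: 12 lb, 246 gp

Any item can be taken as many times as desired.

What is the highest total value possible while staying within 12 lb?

Ranking by ratio (value/lb): ruby pendant 254.00, silver idol 45.00, carved horn 39.80, jeweled dagger 30.64.
12×ruby pendant uses 12 of the 12 lb and totals 3048.
Every other selection either busts 12 lb or fails to beat 3048.

3048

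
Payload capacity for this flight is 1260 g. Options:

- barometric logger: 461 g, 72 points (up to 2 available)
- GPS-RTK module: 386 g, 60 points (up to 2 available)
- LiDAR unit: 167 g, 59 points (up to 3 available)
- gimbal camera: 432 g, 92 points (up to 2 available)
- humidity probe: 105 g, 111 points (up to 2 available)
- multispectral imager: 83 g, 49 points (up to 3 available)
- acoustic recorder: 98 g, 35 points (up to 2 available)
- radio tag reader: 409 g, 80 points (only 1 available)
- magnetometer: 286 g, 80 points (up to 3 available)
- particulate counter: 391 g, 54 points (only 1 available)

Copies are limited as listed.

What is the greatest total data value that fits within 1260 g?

626

Greedy by ratio would take 3×LiDAR unit + 2×humidity probe + 3×multispectral imager + 2×acoustic recorder: 1156 g used, total 616.
The 196 g tied up in 2×acoustic recorder is better spent on magnetometer — total rises to 626 (1246 g).
Nothing else within 1260 g beats 626.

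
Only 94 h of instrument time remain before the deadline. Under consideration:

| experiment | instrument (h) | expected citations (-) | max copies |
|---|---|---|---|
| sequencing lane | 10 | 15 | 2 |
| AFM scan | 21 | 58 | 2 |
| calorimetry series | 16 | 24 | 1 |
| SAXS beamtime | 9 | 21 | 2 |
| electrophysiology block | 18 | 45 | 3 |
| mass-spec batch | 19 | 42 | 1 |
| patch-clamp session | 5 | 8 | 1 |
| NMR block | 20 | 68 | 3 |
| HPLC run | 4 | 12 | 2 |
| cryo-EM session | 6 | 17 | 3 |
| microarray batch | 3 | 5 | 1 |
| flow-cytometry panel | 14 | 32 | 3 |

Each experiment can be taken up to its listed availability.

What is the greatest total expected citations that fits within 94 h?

296

A density-first pass picks patch-clamp session + 3×NMR block + 2×HPLC run + 3×cryo-EM session + microarray batch — 292 at 94 h.
Dropping patch-clamp session and HPLC run and 2×cryo-EM session frees 21 h; slotting in AFM scan (21 h) lifts the total to 296 at 94 h.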